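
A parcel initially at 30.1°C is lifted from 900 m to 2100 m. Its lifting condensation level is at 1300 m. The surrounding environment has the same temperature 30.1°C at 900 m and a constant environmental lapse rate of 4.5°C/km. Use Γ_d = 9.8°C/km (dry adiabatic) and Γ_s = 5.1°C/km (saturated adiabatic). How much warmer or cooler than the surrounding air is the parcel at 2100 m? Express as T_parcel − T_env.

Parcel:
  From 900 m to 1300 m (dry): cools by 9.8 × 0.4 = 3.92°C, giving 26.18°C.
  From 1300 m to 2100 m (saturated): cools by 5.1 × 0.8 = 4.08°C, giving 22.1°C.
Environment:
  From 900 m to 2100 m (environment): cools by 4.5 × 1.2 = 5.4°C, giving 24.7°C.
T_parcel − T_env = 22.1 − 24.7 = -2.6°C

-2.6°C (parcel cooler than environment)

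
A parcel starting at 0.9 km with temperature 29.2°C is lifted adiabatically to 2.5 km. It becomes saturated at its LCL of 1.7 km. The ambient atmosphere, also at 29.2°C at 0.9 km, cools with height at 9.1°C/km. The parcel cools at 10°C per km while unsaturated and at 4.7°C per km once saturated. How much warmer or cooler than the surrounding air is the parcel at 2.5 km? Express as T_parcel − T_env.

Parcel:
  Dry to 1700 m: -10 × 0.8 km = -8°C, so T = 21.2°C.
  Saturated to 2500 m: -4.7 × 0.8 km = -3.76°C, so T = 17.44°C.
Environment:
  Environment to 2500 m: -9.1 × 1.6 km = -14.56°C, so T = 14.64°C.
T_parcel − T_env = 17.44 − 14.64 = +2.8°C

+2.8°C (parcel warmer than environment)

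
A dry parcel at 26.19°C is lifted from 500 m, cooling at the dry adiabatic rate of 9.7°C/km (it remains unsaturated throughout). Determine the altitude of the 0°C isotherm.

Height above start = (26.19 − 0) / 9.7 = 2.7 km
Altitude = 500 m + 2700 m = 3200 m

3200 m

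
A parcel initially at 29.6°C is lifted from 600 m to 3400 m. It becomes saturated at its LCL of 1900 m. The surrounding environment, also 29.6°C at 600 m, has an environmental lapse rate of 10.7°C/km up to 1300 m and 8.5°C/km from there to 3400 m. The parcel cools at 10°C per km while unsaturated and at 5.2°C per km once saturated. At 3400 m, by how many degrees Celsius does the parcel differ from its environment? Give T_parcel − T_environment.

+4.54°C (parcel warmer than environment)

Parcel:
  600–1900 m, dry: Δz = 1.3 km ⇒ ΔT = -13°C; T = 16.6°C
  1900–3400 m, saturated: Δz = 1.5 km ⇒ ΔT = -7.8°C; T = 8.8°C
Environment:
  600–1300 m, environment, lower layer: Δz = 0.7 km ⇒ ΔT = -7.49°C; T = 22.11°C
  1300–3400 m, environment, upper layer: Δz = 2.1 km ⇒ ΔT = -17.85°C; T = 4.26°C
T_parcel − T_env = 8.8 − 4.26 = +4.54°C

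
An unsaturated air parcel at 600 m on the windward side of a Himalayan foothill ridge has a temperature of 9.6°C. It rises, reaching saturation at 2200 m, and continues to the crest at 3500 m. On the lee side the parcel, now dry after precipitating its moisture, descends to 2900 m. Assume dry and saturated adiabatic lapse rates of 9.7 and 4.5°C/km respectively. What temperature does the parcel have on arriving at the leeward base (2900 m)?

-5.95°C

Dry to 2200 m: -9.7 × 1.6 km = -15.52°C, so T = -5.92°C.
Saturated to 3500 m: -4.5 × 1.3 km = -5.85°C, so T = -11.77°C.
Dry descent to 2900 m: +9.7 × 0.6 km = +5.82°C, so T = -5.95°C.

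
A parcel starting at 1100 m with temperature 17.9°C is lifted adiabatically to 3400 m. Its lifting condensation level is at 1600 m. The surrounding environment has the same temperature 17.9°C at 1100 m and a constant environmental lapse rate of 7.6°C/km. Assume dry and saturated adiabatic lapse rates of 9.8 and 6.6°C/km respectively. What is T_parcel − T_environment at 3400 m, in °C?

+0.7°C (parcel warmer than environment)

Parcel:
  Dry to 1600 m: -9.8 × 0.5 km = -4.9°C, so T = 13°C.
  Saturated to 3400 m: -6.6 × 1.8 km = -11.88°C, so T = 1.12°C.
Environment:
  Environment to 3400 m: -7.6 × 2.3 km = -17.48°C, so T = 0.42°C.
T_parcel − T_env = 1.12 − 0.42 = +0.7°C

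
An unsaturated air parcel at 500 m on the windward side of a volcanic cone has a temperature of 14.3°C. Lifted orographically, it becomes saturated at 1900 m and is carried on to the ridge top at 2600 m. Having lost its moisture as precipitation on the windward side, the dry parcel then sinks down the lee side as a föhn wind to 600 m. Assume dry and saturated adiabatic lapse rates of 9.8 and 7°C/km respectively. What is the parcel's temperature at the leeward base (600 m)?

500–1900 m, dry: Δz = 1.4 km ⇒ ΔT = -13.72°C; T = 0.58°C
1900–2600 m, saturated: Δz = 0.7 km ⇒ ΔT = -4.9°C; T = -4.32°C
2600–600 m, dry descent: Δz = 2 km ⇒ ΔT = +19.6°C; T = 15.28°C

15.28°C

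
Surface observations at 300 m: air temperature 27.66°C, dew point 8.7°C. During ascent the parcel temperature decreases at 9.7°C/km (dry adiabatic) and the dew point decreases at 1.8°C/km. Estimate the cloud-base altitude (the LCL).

T and T_d converge at 9.7 − 1.8 = 7.9°C per km
Height above start = (27.66 − 8.7) / 7.9 = 2.4 km
LCL altitude = 300 m + 2400 m = 2700 m

2700 m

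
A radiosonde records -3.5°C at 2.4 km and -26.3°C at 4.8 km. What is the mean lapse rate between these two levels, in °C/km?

9.5°C/km

Γ = −ΔT/Δz = (-3.5 − (-26.3)) / (4800 − 2400) m
  = 22.8°C / 2.4 km = 9.5°C/km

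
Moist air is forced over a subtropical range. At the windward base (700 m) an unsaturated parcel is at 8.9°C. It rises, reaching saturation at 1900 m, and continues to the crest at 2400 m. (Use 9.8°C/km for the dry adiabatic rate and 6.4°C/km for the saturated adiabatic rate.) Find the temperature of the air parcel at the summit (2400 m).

-6.06°C

From 700 m to 1900 m (dry): cools by 9.8 × 1.2 = 11.76°C, giving -2.86°C.
From 1900 m to 2400 m (saturated): cools by 6.4 × 0.5 = 3.2°C, giving -6.06°C.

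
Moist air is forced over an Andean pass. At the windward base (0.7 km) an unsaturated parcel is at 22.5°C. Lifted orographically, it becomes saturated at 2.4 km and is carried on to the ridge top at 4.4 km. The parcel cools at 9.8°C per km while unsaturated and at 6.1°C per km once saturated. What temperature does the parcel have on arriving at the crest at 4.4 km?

Dry to 2400 m: -9.8 × 1.7 km = -16.66°C, so T = 5.84°C.
Saturated to 4400 m: -6.1 × 2 km = -12.2°C, so T = -6.36°C.

-6.36°C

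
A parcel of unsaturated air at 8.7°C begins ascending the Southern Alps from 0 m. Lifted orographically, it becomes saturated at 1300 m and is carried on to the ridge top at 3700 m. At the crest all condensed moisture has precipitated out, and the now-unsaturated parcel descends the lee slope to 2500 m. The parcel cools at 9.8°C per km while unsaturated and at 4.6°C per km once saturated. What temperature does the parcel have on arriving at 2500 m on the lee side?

-3.32°C

0 → 1300 m (dry, 9.8°C/km): ΔT = -9.8 × 1.3 = -12.74°C → T = -4.04°C
1300 → 3700 m (saturated, 4.6°C/km): ΔT = -4.6 × 2.4 = -11.04°C → T = -15.08°C
3700 → 2500 m (dry descent, 9.8°C/km): ΔT = +9.8 × 1.2 = +11.76°C → T = -3.32°C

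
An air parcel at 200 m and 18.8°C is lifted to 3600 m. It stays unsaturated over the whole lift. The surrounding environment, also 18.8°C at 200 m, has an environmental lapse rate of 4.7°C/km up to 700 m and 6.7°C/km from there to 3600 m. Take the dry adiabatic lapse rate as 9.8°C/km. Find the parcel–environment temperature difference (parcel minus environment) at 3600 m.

Parcel:
  200 → 3600 m (dry, 9.8°C/km): ΔT = -9.8 × 3.4 = -33.32°C → T = -14.52°C
Environment:
  200 → 700 m (environment, lower layer, 4.7°C/km): ΔT = -4.7 × 0.5 = -2.35°C → T = 16.45°C
  700 → 3600 m (environment, upper layer, 6.7°C/km): ΔT = -6.7 × 2.9 = -19.43°C → T = -2.98°C
T_parcel − T_env = -14.52 − (-2.98) = -11.54°C

-11.54°C (parcel cooler than environment)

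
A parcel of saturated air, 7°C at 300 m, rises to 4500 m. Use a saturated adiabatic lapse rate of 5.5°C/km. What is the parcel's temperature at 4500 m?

-16.1°C

300 → 4500 m (saturated adiabatic, 5.5°C/km): ΔT = -5.5 × 4.2 = -23.1°C → T = -16.1°C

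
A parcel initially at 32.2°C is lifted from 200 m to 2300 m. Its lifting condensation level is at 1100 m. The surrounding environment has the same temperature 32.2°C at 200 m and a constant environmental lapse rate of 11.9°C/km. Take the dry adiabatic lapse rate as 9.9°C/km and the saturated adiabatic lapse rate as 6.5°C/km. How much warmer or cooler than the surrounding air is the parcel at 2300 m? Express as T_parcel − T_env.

Parcel:
  Dry to 1100 m: -9.9 × 0.9 km = -8.91°C, so T = 23.29°C.
  Saturated to 2300 m: -6.5 × 1.2 km = -7.8°C, so T = 15.49°C.
Environment:
  Environment to 2300 m: -11.9 × 2.1 km = -24.99°C, so T = 7.21°C.
T_parcel − T_env = 15.49 − 7.21 = +8.28°C

+8.28°C (parcel warmer than environment)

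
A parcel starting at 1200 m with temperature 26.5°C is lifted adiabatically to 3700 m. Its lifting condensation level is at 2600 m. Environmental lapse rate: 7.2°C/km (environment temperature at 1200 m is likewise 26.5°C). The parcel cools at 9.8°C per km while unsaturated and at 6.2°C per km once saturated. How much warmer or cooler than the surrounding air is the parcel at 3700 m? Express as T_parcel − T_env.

-2.54°C (parcel cooler than environment)

Parcel:
  Dry to 2600 m: -9.8 × 1.4 km = -13.72°C, so T = 12.78°C.
  Saturated to 3700 m: -6.2 × 1.1 km = -6.82°C, so T = 5.96°C.
Environment:
  Environment to 3700 m: -7.2 × 2.5 km = -18°C, so T = 8.5°C.
T_parcel − T_env = 5.96 − 8.5 = -2.54°C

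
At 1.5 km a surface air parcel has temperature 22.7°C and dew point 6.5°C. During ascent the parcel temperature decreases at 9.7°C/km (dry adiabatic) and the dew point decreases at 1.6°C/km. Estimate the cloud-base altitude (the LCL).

T and T_d converge at 9.7 − 1.6 = 8.1°C per km
Height above start = (22.7 − 6.5) / 8.1 = 2 km
LCL altitude = 1500 m + 2000 m = 3500 m

3.5 km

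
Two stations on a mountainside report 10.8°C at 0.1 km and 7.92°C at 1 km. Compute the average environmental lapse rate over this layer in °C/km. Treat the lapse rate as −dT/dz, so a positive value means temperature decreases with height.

3.2°C/km

Γ = −ΔT/Δz = (10.8 − 7.92) / (1000 − 100) m
  = 2.88°C / 0.9 km = 3.2°C/km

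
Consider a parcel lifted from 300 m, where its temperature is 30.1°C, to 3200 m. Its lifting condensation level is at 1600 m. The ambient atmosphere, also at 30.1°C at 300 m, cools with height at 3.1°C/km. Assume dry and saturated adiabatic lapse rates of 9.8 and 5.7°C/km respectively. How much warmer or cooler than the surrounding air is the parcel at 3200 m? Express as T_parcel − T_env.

-12.87°C (parcel cooler than environment)

Parcel:
  Dry to 1600 m: -9.8 × 1.3 km = -12.74°C, so T = 17.36°C.
  Saturated to 3200 m: -5.7 × 1.6 km = -9.12°C, so T = 8.24°C.
Environment:
  Environment to 3200 m: -3.1 × 2.9 km = -8.99°C, so T = 21.11°C.
T_parcel − T_env = 8.24 − 21.11 = -12.87°C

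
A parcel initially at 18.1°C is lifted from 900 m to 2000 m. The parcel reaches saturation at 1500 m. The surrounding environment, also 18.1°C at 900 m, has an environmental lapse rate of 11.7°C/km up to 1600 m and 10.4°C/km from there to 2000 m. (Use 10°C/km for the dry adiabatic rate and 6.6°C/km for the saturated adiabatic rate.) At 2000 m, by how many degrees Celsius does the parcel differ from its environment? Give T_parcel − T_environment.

Parcel:
  From 900 m to 1500 m (dry): cools by 10 × 0.6 = 6°C, giving 12.1°C.
  From 1500 m to 2000 m (saturated): cools by 6.6 × 0.5 = 3.3°C, giving 8.8°C.
Environment:
  From 900 m to 1600 m (environment, lower layer): cools by 11.7 × 0.7 = 8.19°C, giving 9.91°C.
  From 1600 m to 2000 m (environment, upper layer): cools by 10.4 × 0.4 = 4.16°C, giving 5.75°C.
T_parcel − T_env = 8.8 − 5.75 = +3.05°C

+3.05°C (parcel warmer than environment)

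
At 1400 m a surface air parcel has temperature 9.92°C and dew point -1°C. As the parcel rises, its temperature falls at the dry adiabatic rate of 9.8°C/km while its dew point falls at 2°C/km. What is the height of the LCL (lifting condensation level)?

T and T_d converge at 9.8 − 2 = 7.8°C per km
Height above start = (9.92 − (-1)) / 7.8 = 1.4 km
LCL altitude = 1400 m + 1400 m = 2800 m

2800 m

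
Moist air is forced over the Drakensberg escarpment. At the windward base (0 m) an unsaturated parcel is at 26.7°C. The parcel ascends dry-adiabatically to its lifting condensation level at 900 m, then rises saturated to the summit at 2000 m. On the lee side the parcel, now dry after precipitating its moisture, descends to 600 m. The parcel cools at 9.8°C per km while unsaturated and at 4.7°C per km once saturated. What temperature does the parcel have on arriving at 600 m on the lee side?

26.43°C

Dry to 900 m: -9.8 × 0.9 km = -8.82°C, so T = 17.88°C.
Saturated to 2000 m: -4.7 × 1.1 km = -5.17°C, so T = 12.71°C.
Dry descent to 600 m: +9.8 × 1.4 km = +13.72°C, so T = 26.43°C.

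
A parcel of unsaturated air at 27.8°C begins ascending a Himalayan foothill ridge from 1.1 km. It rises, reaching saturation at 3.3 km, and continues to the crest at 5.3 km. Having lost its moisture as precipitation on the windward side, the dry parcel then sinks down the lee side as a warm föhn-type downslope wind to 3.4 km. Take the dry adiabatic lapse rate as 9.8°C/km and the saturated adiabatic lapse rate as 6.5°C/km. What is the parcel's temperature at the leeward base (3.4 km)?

11.86°C

1100–3300 m, dry: Δz = 2.2 km ⇒ ΔT = -21.56°C; T = 6.24°C
3300–5300 m, saturated: Δz = 2 km ⇒ ΔT = -13°C; T = -6.76°C
5300–3400 m, dry descent: Δz = 1.9 km ⇒ ΔT = +18.62°C; T = 11.86°C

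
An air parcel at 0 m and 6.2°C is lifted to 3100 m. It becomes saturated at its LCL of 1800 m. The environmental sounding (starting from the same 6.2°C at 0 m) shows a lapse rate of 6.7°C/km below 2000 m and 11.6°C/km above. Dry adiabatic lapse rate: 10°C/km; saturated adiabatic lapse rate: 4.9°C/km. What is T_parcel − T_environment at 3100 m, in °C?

+1.79°C (parcel warmer than environment)

Parcel:
  0 → 1800 m (dry, 10°C/km): ΔT = -10 × 1.8 = -18°C → T = -11.8°C
  1800 → 3100 m (saturated, 4.9°C/km): ΔT = -4.9 × 1.3 = -6.37°C → T = -18.17°C
Environment:
  0 → 2000 m (environment, lower layer, 6.7°C/km): ΔT = -6.7 × 2 = -13.4°C → T = -7.2°C
  2000 → 3100 m (environment, upper layer, 11.6°C/km): ΔT = -11.6 × 1.1 = -12.76°C → T = -19.96°C
T_parcel − T_env = -18.17 − (-19.96) = +1.79°C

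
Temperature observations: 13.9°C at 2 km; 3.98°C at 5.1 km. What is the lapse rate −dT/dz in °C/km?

Γ = −ΔT/Δz = (13.9 − 3.98) / (5100 − 2000) m
  = 9.92°C / 3.1 km = 3.2°C/km

3.2°C/km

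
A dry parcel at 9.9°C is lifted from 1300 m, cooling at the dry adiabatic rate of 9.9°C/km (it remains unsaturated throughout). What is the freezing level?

2300 m

Height above start = (9.9 − 0) / 9.9 = 1 km
Altitude = 1300 m + 1000 m = 2300 m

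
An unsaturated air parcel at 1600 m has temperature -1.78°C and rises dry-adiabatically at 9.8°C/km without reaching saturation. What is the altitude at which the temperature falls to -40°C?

5500 m

Height above start = (-1.78 − (-40)) / 9.8 = 3.9 km
Altitude = 1600 m + 3900 m = 5500 m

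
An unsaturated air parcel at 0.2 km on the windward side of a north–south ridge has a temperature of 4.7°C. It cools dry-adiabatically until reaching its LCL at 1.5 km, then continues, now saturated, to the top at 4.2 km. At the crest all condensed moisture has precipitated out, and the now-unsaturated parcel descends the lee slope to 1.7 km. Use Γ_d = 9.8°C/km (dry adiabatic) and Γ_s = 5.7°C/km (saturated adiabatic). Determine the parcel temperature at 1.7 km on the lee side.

1.07°C

Dry to 1500 m: -9.8 × 1.3 km = -12.74°C, so T = -8.04°C.
Saturated to 4200 m: -5.7 × 2.7 km = -15.39°C, so T = -23.43°C.
Dry descent to 1700 m: +9.8 × 2.5 km = +24.5°C, so T = 1.07°C.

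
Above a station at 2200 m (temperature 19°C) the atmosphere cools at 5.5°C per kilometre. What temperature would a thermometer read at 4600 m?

5.8°C

Environmental to 4600 m: -5.5 × 2.4 km = -13.2°C, so T = 5.8°C.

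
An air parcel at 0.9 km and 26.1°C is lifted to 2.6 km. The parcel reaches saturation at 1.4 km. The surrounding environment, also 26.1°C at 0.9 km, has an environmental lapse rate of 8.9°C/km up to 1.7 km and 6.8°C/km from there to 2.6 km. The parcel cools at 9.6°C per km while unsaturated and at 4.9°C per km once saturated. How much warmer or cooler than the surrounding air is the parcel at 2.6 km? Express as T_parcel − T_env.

+2.56°C (parcel warmer than environment)

Parcel:
  900 → 1400 m (dry, 9.6°C/km): ΔT = -9.6 × 0.5 = -4.8°C → T = 21.3°C
  1400 → 2600 m (saturated, 4.9°C/km): ΔT = -4.9 × 1.2 = -5.88°C → T = 15.42°C
Environment:
  900 → 1700 m (environment, lower layer, 8.9°C/km): ΔT = -8.9 × 0.8 = -7.12°C → T = 18.98°C
  1700 → 2600 m (environment, upper layer, 6.8°C/km): ΔT = -6.8 × 0.9 = -6.12°C → T = 12.86°C
T_parcel − T_env = 15.42 − 12.86 = +2.56°C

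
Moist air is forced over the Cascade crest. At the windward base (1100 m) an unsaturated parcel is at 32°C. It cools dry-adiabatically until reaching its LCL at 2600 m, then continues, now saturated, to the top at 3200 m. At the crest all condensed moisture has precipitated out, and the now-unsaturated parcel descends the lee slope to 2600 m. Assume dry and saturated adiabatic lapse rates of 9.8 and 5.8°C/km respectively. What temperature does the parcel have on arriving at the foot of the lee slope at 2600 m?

Dry to 2600 m: -9.8 × 1.5 km = -14.7°C, so T = 17.3°C.
Saturated to 3200 m: -5.8 × 0.6 km = -3.48°C, so T = 13.82°C.
Dry descent to 2600 m: +9.8 × 0.6 km = +5.88°C, so T = 19.7°C.

19.7°C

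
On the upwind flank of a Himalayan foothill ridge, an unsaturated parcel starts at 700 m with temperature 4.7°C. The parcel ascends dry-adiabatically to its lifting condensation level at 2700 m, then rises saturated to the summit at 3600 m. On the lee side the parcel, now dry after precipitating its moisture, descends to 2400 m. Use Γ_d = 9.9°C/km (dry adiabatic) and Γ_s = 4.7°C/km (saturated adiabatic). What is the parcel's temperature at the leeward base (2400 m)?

-7.45°C

From 700 m to 2700 m (dry): cools by 9.9 × 2 = 19.8°C, giving -15.1°C.
From 2700 m to 3600 m (saturated): cools by 4.7 × 0.9 = 4.23°C, giving -19.33°C.
From 3600 m to 2400 m (dry descent): warms by 9.9 × 1.2 = 11.88°C, giving -7.45°C.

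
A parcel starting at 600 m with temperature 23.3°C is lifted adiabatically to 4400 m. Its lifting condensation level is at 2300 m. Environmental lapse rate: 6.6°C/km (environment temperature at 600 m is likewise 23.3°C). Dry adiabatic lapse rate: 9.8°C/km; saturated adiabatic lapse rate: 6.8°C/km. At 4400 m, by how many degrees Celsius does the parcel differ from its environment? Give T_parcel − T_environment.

Parcel:
  600–2300 m, dry: Δz = 1.7 km ⇒ ΔT = -16.66°C; T = 6.64°C
  2300–4400 m, saturated: Δz = 2.1 km ⇒ ΔT = -14.28°C; T = -7.64°C
Environment:
  600–4400 m, environment: Δz = 3.8 km ⇒ ΔT = -25.08°C; T = -1.78°C
T_parcel − T_env = -7.64 − (-1.78) = -5.86°C

-5.86°C (parcel cooler than environment)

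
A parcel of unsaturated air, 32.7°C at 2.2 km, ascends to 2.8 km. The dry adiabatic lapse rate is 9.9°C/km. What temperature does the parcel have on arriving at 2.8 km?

26.76°C

2200 → 2800 m (dry adiabatic, 9.9°C/km): ΔT = -9.9 × 0.6 = -5.94°C → T = 26.76°C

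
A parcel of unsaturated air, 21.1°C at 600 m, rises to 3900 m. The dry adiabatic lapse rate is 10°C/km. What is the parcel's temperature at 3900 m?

-11.9°C

From 600 m to 3900 m (dry adiabatic): cools by 10 × 3.3 = 33°C, giving -11.9°C.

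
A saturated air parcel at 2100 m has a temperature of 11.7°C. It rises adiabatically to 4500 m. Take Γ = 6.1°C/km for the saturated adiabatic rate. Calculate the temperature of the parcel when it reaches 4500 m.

-2.94°C

From 2100 m to 4500 m (saturated adiabatic): cools by 6.1 × 2.4 = 14.64°C, giving -2.94°C.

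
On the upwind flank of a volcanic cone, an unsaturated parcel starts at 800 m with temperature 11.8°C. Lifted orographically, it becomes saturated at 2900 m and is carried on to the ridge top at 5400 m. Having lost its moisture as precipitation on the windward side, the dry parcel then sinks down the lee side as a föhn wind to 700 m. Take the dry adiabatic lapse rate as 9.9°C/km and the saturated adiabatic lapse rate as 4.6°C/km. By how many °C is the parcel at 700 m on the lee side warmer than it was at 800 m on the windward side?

+14.24°C

From 800 m to 2900 m (dry): cools by 9.9 × 2.1 = 20.79°C, giving -8.99°C.
From 2900 m to 5400 m (saturated): cools by 4.6 × 2.5 = 11.5°C, giving -20.49°C.
From 5400 m to 700 m (dry descent): warms by 9.9 × 4.7 = 46.53°C, giving 26.04°C.
Net change vs windward start: 26.04 − 11.8 = +14.24°C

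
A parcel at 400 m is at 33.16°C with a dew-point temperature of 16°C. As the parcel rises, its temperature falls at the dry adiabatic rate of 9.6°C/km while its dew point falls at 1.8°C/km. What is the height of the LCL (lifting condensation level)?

2600 m

T and T_d converge at 9.6 − 1.8 = 7.8°C per km
Height above start = (33.16 − 16) / 7.8 = 2.2 km
LCL altitude = 400 m + 2200 m = 2600 m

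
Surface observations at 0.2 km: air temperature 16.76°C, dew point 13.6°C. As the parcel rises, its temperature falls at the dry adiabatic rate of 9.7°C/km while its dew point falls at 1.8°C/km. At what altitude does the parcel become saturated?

0.6 km

T and T_d converge at 9.7 − 1.8 = 7.9°C per km
Height above start = (16.76 − 13.6) / 7.9 = 0.4 km
LCL altitude = 200 m + 400 m = 600 m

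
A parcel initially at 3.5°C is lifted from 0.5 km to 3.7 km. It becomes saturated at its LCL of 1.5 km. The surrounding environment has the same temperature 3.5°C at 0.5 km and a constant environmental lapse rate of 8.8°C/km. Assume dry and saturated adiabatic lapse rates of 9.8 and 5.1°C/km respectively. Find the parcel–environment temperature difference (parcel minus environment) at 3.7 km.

+7.14°C (parcel warmer than environment)

Parcel:
  500 → 1500 m (dry, 9.8°C/km): ΔT = -9.8 × 1 = -9.8°C → T = -6.3°C
  1500 → 3700 m (saturated, 5.1°C/km): ΔT = -5.1 × 2.2 = -11.22°C → T = -17.52°C
Environment:
  500 → 3700 m (environment, 8.8°C/km): ΔT = -8.8 × 3.2 = -28.16°C → T = -24.66°C
T_parcel − T_env = -17.52 − (-24.66) = +7.14°C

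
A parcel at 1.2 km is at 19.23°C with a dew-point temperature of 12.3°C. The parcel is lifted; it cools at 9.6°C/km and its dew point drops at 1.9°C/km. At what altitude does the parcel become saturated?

2.1 km

T and T_d converge at 9.6 − 1.9 = 7.7°C per km
Height above start = (19.23 − 12.3) / 7.7 = 0.9 km
LCL altitude = 1200 m + 900 m = 2100 m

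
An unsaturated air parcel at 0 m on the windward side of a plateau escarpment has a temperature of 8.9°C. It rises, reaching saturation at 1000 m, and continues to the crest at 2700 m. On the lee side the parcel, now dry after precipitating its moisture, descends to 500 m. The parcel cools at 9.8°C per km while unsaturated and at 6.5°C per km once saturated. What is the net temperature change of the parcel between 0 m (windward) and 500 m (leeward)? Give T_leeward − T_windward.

+0.71°C

From 0 m to 1000 m (dry): cools by 9.8 × 1 = 9.8°C, giving -0.9°C.
From 1000 m to 2700 m (saturated): cools by 6.5 × 1.7 = 11.05°C, giving -11.95°C.
From 2700 m to 500 m (dry descent): warms by 9.8 × 2.2 = 21.56°C, giving 9.61°C.
Net change vs windward start: 9.61 − 8.9 = +0.71°C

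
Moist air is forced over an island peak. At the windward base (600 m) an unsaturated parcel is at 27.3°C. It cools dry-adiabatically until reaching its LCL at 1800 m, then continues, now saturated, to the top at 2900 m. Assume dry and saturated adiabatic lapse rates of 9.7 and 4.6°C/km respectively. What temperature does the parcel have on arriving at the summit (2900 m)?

10.6°C

600–1800 m, dry: Δz = 1.2 km ⇒ ΔT = -11.64°C; T = 15.66°C
1800–2900 m, saturated: Δz = 1.1 km ⇒ ΔT = -5.06°C; T = 10.6°C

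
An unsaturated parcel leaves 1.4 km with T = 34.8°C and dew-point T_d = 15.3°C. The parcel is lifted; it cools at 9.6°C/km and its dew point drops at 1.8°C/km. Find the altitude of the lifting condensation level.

T and T_d converge at 9.6 − 1.8 = 7.8°C per km
Height above start = (34.8 − 15.3) / 7.8 = 2.5 km
LCL altitude = 1400 m + 2500 m = 3900 m

3.9 km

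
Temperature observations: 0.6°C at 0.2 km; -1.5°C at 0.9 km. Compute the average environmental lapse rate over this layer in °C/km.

3°C/km

Γ = −ΔT/Δz = (0.6 − (-1.5)) / (900 − 200) m
  = 2.1°C / 0.7 km = 3°C/km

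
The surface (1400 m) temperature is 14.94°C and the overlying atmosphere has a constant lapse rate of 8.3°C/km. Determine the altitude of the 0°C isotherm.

3200 m

Height above start = (14.94 − 0) / 8.3 = 1.8 km
Altitude = 1400 m + 1800 m = 3200 m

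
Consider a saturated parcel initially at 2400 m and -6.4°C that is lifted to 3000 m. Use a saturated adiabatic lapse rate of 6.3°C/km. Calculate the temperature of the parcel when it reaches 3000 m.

-10.18°C

Saturated adiabatic to 3000 m: -6.3 × 0.6 km = -3.78°C, so T = -10.18°C.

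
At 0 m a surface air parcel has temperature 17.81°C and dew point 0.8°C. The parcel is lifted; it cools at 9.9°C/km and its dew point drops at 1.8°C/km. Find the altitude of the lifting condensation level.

T and T_d converge at 9.9 − 1.8 = 8.1°C per km
Height above start = (17.81 − 0.8) / 8.1 = 2.1 km
LCL altitude = 0 m + 2100 m = 2100 m

2100 m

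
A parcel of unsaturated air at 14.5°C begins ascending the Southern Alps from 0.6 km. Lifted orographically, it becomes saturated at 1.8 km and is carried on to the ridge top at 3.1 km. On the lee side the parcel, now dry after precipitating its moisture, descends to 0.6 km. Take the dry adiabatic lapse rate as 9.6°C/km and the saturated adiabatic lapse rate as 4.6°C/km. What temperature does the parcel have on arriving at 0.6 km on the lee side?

21°C

600 → 1800 m (dry, 9.6°C/km): ΔT = -9.6 × 1.2 = -11.52°C → T = 2.98°C
1800 → 3100 m (saturated, 4.6°C/km): ΔT = -4.6 × 1.3 = -5.98°C → T = -3°C
3100 → 600 m (dry descent, 9.6°C/km): ΔT = +9.6 × 2.5 = +24°C → T = 21°C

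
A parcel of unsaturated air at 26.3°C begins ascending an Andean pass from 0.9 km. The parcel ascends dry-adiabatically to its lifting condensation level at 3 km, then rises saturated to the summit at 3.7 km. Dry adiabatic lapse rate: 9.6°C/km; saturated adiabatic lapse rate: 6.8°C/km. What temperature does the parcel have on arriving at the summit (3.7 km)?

1.38°C

900 → 3000 m (dry, 9.6°C/km): ΔT = -9.6 × 2.1 = -20.16°C → T = 6.14°C
3000 → 3700 m (saturated, 6.8°C/km): ΔT = -6.8 × 0.7 = -4.76°C → T = 1.38°C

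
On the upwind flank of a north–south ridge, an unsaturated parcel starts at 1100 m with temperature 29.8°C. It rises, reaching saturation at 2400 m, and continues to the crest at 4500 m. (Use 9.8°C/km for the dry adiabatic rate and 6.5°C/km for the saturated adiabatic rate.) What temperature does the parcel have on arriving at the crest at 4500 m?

3.41°C

1100 → 2400 m (dry, 9.8°C/km): ΔT = -9.8 × 1.3 = -12.74°C → T = 17.06°C
2400 → 4500 m (saturated, 6.5°C/km): ΔT = -6.5 × 2.1 = -13.65°C → T = 3.41°C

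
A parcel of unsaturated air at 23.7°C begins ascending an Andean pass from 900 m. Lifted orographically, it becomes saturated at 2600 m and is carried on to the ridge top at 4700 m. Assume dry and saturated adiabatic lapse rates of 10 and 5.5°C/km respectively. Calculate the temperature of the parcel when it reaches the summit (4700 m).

-4.85°C

From 900 m to 2600 m (dry): cools by 10 × 1.7 = 17°C, giving 6.7°C.
From 2600 m to 4700 m (saturated): cools by 5.5 × 2.1 = 11.55°C, giving -4.85°C.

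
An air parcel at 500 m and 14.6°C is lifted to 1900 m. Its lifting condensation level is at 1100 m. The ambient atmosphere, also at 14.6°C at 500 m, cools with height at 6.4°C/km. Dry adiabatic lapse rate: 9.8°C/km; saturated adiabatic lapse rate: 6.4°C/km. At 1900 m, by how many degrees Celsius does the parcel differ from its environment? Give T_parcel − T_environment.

Parcel:
  Dry to 1100 m: -9.8 × 0.6 km = -5.88°C, so T = 8.72°C.
  Saturated to 1900 m: -6.4 × 0.8 km = -5.12°C, so T = 3.6°C.
Environment:
  Environment to 1900 m: -6.4 × 1.4 km = -8.96°C, so T = 5.64°C.
T_parcel − T_env = 3.6 − 5.64 = -2.04°C

-2.04°C (parcel cooler than environment)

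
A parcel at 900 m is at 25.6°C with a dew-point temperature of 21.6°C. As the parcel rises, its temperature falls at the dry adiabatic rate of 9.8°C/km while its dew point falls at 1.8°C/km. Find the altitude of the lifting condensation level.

1400 m

T and T_d converge at 9.8 − 1.8 = 8°C per km
Height above start = (25.6 − 21.6) / 8 = 0.5 km
LCL altitude = 900 m + 500 m = 1400 m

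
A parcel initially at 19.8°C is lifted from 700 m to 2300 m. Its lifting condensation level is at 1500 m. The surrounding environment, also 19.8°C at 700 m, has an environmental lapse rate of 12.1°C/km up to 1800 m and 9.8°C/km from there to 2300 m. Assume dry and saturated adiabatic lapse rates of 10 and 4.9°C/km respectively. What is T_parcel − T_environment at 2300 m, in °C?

Parcel:
  From 700 m to 1500 m (dry): cools by 10 × 0.8 = 8°C, giving 11.8°C.
  From 1500 m to 2300 m (saturated): cools by 4.9 × 0.8 = 3.92°C, giving 7.88°C.
Environment:
  From 700 m to 1800 m (environment, lower layer): cools by 12.1 × 1.1 = 13.31°C, giving 6.49°C.
  From 1800 m to 2300 m (environment, upper layer): cools by 9.8 × 0.5 = 4.9°C, giving 1.59°C.
T_parcel − T_env = 7.88 − 1.59 = +6.29°C

+6.29°C (parcel warmer than environment)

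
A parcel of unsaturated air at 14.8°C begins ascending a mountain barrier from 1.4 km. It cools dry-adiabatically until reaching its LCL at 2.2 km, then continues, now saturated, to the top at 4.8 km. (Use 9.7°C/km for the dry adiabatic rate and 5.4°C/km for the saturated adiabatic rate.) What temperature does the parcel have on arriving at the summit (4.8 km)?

1400 → 2200 m (dry, 9.7°C/km): ΔT = -9.7 × 0.8 = -7.76°C → T = 7.04°C
2200 → 4800 m (saturated, 5.4°C/km): ΔT = -5.4 × 2.6 = -14.04°C → T = -7°C

-7°C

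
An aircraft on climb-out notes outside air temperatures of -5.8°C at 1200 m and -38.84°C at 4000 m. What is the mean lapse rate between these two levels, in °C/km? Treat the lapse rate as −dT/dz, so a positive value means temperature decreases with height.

Γ = −ΔT/Δz = (-5.8 − (-38.84)) / (4000 − 1200) m
  = 33.04°C / 2.8 km = 11.8°C/km

11.8°C/km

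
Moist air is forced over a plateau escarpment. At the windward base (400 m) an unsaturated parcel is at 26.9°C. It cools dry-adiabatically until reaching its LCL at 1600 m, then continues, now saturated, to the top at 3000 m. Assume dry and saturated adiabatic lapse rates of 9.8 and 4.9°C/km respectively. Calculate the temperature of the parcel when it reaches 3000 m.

8.28°C

400–1600 m, dry: Δz = 1.2 km ⇒ ΔT = -11.76°C; T = 15.14°C
1600–3000 m, saturated: Δz = 1.4 km ⇒ ΔT = -6.86°C; T = 8.28°C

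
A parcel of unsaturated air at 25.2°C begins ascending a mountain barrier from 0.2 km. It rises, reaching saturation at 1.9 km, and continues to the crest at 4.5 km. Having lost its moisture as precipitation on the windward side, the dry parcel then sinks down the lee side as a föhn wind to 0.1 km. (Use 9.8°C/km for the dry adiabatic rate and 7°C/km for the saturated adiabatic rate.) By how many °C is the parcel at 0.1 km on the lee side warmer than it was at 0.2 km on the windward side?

200–1900 m, dry: Δz = 1.7 km ⇒ ΔT = -16.66°C; T = 8.54°C
1900–4500 m, saturated: Δz = 2.6 km ⇒ ΔT = -18.2°C; T = -9.66°C
4500–100 m, dry descent: Δz = 4.4 km ⇒ ΔT = +43.12°C; T = 33.46°C
Net change vs windward start: 33.46 − 25.2 = +8.26°C

+8.26°C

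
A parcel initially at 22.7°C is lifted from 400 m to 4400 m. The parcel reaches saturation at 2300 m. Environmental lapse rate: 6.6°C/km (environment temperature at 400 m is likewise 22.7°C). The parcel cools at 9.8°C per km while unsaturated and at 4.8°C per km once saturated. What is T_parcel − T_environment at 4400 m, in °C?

Parcel:
  From 400 m to 2300 m (dry): cools by 9.8 × 1.9 = 18.62°C, giving 4.08°C.
  From 2300 m to 4400 m (saturated): cools by 4.8 × 2.1 = 10.08°C, giving -6°C.
Environment:
  From 400 m to 4400 m (environment): cools by 6.6 × 4 = 26.4°C, giving -3.7°C.
T_parcel − T_env = -6 − (-3.7) = -2.3°C

-2.3°C (parcel cooler than environment)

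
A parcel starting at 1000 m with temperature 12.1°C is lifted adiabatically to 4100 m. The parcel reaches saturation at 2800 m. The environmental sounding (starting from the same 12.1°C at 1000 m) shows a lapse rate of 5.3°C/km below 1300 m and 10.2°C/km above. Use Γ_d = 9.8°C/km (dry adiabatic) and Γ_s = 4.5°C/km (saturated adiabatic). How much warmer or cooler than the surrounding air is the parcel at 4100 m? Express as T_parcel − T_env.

Parcel:
  1000–2800 m, dry: Δz = 1.8 km ⇒ ΔT = -17.64°C; T = -5.54°C
  2800–4100 m, saturated: Δz = 1.3 km ⇒ ΔT = -5.85°C; T = -11.39°C
Environment:
  1000–1300 m, environment, lower layer: Δz = 0.3 km ⇒ ΔT = -1.59°C; T = 10.51°C
  1300–4100 m, environment, upper layer: Δz = 2.8 km ⇒ ΔT = -28.56°C; T = -18.05°C
T_parcel − T_env = -11.39 − (-18.05) = +6.66°C

+6.66°C (parcel warmer than environment)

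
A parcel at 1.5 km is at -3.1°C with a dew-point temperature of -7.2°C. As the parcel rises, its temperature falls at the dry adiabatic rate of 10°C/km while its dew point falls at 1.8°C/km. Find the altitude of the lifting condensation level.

2 km

T and T_d converge at 10 − 1.8 = 8.2°C per km
Height above start = (-3.1 − (-7.2)) / 8.2 = 0.5 km
LCL altitude = 1500 m + 500 m = 2000 m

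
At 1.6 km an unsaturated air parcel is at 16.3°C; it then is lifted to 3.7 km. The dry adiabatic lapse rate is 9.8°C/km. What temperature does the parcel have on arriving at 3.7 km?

-4.28°C

Dry adiabatic to 3700 m: -9.8 × 2.1 km = -20.58°C, so T = -4.28°C.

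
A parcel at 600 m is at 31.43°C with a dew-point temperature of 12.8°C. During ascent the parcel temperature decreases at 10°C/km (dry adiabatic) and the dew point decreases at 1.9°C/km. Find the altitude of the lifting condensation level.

T and T_d converge at 10 − 1.9 = 8.1°C per km
Height above start = (31.43 − 12.8) / 8.1 = 2.3 km
LCL altitude = 600 m + 2300 m = 2900 m

2900 m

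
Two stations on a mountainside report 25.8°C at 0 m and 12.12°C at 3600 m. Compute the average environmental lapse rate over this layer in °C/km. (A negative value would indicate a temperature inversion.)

Γ = −ΔT/Δz = (25.8 − 12.12) / (3600 − 0) m
  = 13.68°C / 3.6 km = 3.8°C/km

3.8°C/km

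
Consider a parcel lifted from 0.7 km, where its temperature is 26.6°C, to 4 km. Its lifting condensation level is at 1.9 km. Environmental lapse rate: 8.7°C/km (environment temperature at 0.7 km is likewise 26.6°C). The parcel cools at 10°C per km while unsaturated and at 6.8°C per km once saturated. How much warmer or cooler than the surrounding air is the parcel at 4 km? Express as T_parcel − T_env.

Parcel:
  700–1900 m, dry: Δz = 1.2 km ⇒ ΔT = -12°C; T = 14.6°C
  1900–4000 m, saturated: Δz = 2.1 km ⇒ ΔT = -14.28°C; T = 0.32°C
Environment:
  700–4000 m, environment: Δz = 3.3 km ⇒ ΔT = -28.71°C; T = -2.11°C
T_parcel − T_env = 0.32 − (-2.11) = +2.43°C

+2.43°C (parcel warmer than environment)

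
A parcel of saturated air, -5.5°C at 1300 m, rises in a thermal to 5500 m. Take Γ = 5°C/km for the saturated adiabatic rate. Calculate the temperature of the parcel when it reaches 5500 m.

-26.5°C

1300–5500 m, saturated adiabatic: Δz = 4.2 km ⇒ ΔT = -21°C; T = -26.5°C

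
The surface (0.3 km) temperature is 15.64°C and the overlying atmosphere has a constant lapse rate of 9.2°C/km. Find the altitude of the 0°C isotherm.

Height above start = (15.64 − 0) / 9.2 = 1.7 km
Altitude = 300 m + 1700 m = 2000 m

2 km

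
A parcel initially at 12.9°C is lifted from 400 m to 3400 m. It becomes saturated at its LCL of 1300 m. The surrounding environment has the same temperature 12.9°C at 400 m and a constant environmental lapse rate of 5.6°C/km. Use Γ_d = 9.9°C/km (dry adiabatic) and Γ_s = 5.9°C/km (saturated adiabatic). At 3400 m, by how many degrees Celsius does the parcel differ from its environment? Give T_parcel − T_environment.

Parcel:
  400 → 1300 m (dry, 9.9°C/km): ΔT = -9.9 × 0.9 = -8.91°C → T = 3.99°C
  1300 → 3400 m (saturated, 5.9°C/km): ΔT = -5.9 × 2.1 = -12.39°C → T = -8.4°C
Environment:
  400 → 3400 m (environment, 5.6°C/km): ΔT = -5.6 × 3 = -16.8°C → T = -3.9°C
T_parcel − T_env = -8.4 − (-3.9) = -4.5°C

-4.5°C (parcel cooler than environment)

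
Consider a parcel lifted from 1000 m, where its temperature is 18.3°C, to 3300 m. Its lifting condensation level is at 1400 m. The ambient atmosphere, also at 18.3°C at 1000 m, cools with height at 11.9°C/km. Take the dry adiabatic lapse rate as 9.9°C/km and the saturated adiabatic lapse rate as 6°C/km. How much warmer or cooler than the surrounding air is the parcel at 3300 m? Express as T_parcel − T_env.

+12.01°C (parcel warmer than environment)

Parcel:
  1000 → 1400 m (dry, 9.9°C/km): ΔT = -9.9 × 0.4 = -3.96°C → T = 14.34°C
  1400 → 3300 m (saturated, 6°C/km): ΔT = -6 × 1.9 = -11.4°C → T = 2.94°C
Environment:
  1000 → 3300 m (environment, 11.9°C/km): ΔT = -11.9 × 2.3 = -27.37°C → T = -9.07°C
T_parcel − T_env = 2.94 − (-9.07) = +12.01°C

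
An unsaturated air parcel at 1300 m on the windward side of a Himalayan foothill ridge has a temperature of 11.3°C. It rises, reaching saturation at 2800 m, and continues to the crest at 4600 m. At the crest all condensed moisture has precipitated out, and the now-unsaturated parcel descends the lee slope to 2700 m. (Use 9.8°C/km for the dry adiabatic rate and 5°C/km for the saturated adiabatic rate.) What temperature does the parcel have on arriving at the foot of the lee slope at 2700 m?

6.22°C

1300–2800 m, dry: Δz = 1.5 km ⇒ ΔT = -14.7°C; T = -3.4°C
2800–4600 m, saturated: Δz = 1.8 km ⇒ ΔT = -9°C; T = -12.4°C
4600–2700 m, dry descent: Δz = 1.9 km ⇒ ΔT = +18.62°C; T = 6.22°C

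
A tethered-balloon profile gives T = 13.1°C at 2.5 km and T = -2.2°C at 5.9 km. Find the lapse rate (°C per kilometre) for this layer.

4.5°C/km

Γ = −ΔT/Δz = (13.1 − (-2.2)) / (5900 − 2500) m
  = 15.3°C / 3.4 km = 4.5°C/km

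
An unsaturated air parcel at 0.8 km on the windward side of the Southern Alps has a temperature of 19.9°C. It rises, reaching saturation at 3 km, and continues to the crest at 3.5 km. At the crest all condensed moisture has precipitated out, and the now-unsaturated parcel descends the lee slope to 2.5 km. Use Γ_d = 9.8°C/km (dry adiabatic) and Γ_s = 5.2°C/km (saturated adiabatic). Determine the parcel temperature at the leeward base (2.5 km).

Dry to 3000 m: -9.8 × 2.2 km = -21.56°C, so T = -1.66°C.
Saturated to 3500 m: -5.2 × 0.5 km = -2.6°C, so T = -4.26°C.
Dry descent to 2500 m: +9.8 × 1 km = +9.8°C, so T = 5.54°C.

5.54°C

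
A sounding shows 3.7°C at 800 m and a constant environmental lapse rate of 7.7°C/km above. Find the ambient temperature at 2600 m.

-10.16°C

Environmental to 2600 m: -7.7 × 1.8 km = -13.86°C, so T = -10.16°C.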